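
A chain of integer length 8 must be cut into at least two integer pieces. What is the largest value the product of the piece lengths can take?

18

Fill g[k] for k=2..8: at each k try every first piece i and multiply by the better of (k−i) uncut or g[k−i].
g[2] = 1·max(1,0) = 1·1 = 1
g[3] = max(1·2, 2·1) = 2
g[4] = max(1·3, 2·2, 3·1) = 4
g[5] = max(1·4, 2·3, 3·2, 4·1) = 6
g[6] = max(1·6, 2·4, 3·3, 4·2, 5·1) = 9
g[7] = max(1·9, 2·6, 3·4, 4·3, 5·2, 6·1) = 12
g[8] = max(1·12, 2·9, 3·6, …, 6·2, 7·1) = 18
One optimal split: 3 + 3 + 2; product 3·3·2 = 18.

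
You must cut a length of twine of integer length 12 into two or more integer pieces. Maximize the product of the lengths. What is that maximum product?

Let m[k] be the best product for length k (with at least one cut). For each first piece i, the rest contributes max(k−i, m[k−i]).
m[2] = 1×max(1,0) = 1×1 = 1
m[3] = 1×max(2,1) = 1×2 = 2
m[4] = 2×max(2,1) = 2×2 = 4
m[5] = 2×max(3,2) = 2×3 = 6
m[6] = 3×max(3,2) = 3×3 = 9
m[7] = 2×max(5,6) = 2×6 = 12
m[8] = 2×max(6,9) = 2×9 = 18
m[9] = 3×max(6,9) = 3×9 = 27
m[10] = 2×max(8,18) = 2×18 = 36
m[11] = 2×max(9,27) = 2×27 = 54
m[12] = 3×max(9,27) = 3×27 = 81
One optimal split: 3 + 3 + 3 + 3; product 3×3×3×3 = 81.

81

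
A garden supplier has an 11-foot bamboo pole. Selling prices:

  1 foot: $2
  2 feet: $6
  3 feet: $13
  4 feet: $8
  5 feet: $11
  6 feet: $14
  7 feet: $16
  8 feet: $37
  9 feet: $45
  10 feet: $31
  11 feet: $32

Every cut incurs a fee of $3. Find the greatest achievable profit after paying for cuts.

Consider every possible first cut. v[k] is the best of p[i]+v[k−i] over all sellable i≤k, charging 3 whenever i<k.
v[1] = 2
v[2] = max(2+2-3, 6+0) = 6
v[3] = max(2+6-3, 6+2-3, 13+0) = 13
v[4] = max(2+13-3, 6+6-3, 13+2-3, 8+0) = 12
v[5] = max(2+12-3, 6+13-3, 13+6-3, 8+2-3, 11+0) = 16
v[6] = max(2+16-3, 6+12-3, 13+13-3, 8+6-3, 11+2-3, 14+0) = 23
v[7] = max(2+23-3, 6+16-3, 13+12-3, …, 14+2-3, 16+0) = 22
v[8] = max(2+22-3, 6+23-3, 13+16-3, …, 16+2-3, 37+0) = 37
v[9] = max(2+37-3, 6+22-3, 13+23-3, …, 37+2-3, 45+0) = 45
v[10] = max(2+45-3, 6+37-3, 13+22-3, …, 45+2-3, 31+0) = 44
v[11] = max(2+44-3, 6+45-3, 13+37-3, …, 31+2-3, 32+0) = 48
One optimal plan: pieces 9 + 2 (1 cut) → $51 − $3 = $48.

48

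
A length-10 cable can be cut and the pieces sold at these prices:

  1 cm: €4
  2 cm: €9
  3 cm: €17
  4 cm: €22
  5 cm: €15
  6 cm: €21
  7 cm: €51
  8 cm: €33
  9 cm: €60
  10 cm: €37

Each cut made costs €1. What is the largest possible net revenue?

67

Let v[k] be the best obtainable value from length k. For each k, try every first piece i and keep the best of price[i] + v[k−i] minus the 1 cut fee when i<k.
v[1] = 4
v[2] = max(4+4-1, 9+0) = 9
v[3] = max(4+9-1, 9+4-1, 17+0) = 17
v[4] = max(4+17-1, 9+9-1, 17+4-1, 22+0) = 22
v[5] = max(4+22-1, 9+17-1, 17+9-1, 22+4-1, 15+0) = 25
v[6] = max(4+25-1, 9+22-1, 17+17-1, 22+9-1, 15+4-1, 21+0) = 33
v[7] = max(4+33-1, 9+25-1, 17+22-1, …, 21+4-1, 51+0) = 51
v[8] = max(4+51-1, 9+33-1, 17+25-1, …, 51+4-1, 33+0) = 54
v[9] = max(4+54-1, 9+51-1, 17+33-1, …, 33+4-1, 60+0) = 60
v[10] = max(4+60-1, 9+54-1, 17+51-1, …, 60+4-1, 37+0) = 67
One optimal plan: pieces 7 + 3 (1 cut) → €68 − €1 = €67.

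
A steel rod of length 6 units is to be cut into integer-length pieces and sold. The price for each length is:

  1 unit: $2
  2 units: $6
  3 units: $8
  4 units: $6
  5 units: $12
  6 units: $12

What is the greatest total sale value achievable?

Let r[k] be the best obtainable value from length k. For each k, try every first piece i and keep the best of price[i] + r[k−i].
r[1] = 2
r[2] = 6
r[3] = 8  (first piece 1, then r[2]=6)
r[4] = 12  (first piece 2, then r[2]=6)
r[5] = 14  (first piece 1, then r[4]=12)
r[6] = 18  (first piece 2, then r[4]=12)
One optimal cutting: 2 + 2 + 2 → $6 + $6 + $6 = $18.

18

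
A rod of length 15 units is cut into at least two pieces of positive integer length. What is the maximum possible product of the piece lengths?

Define P[k] = max over 1≤i<k of i · max(k−i, P[k−i]); the inner max lets the remainder stay uncut if that's better.
P[2] = 1×max(1,0) = 1×1 = 1
P[3] = max(1×2, 2×1) = 2
P[4] = max(1×3, 2×2, 3×1) = 4
P[5] = max(1×4, 2×3, 3×2, 4×1) = 6
P[6] = max(1×6, 2×4, 3×3, 4×2, 5×1) = 9
P[7] = max(1×9, 2×6, 3×4, 4×3, 5×2, 6×1) = 12
P[8] = max(1×12, 2×9, 3×6, …, 6×2, 7×1) = 18
P[9] = max(1×18, 2×12, 3×9, …, 7×2, 8×1) = 27
P[10] = max(1×27, 2×18, 3×12, …, 8×2, 9×1) = 36
P[11] = max(1×36, 2×27, 3×18, …, 9×2, 10×1) = 54
P[12] = max(1×54, 2×36, 3×27, …, 10×2, 11×1) = 81
P[13] = max(1×81, 2×54, 3×36, …, 11×2, 12×1) = 108
P[14] = max(1×108, 2×81, 3×54, …, 12×2, 13×1) = 162
P[15] = max(1×162, 2×108, 3×81, …, 13×2, 14×1) = 243
One optimal split: 3 + 3 + 3 + 3 + 3; product 3×3×3×3×3 = 243.

243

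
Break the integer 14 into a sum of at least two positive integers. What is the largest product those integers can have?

162

Define P[k] = max over 1≤i<k of i · max(k−i, P[k−i]); the inner max lets the remainder stay uncut if that's better.
P[2] = 1×max(1,0) = 1×1 = 1
P[3] = 1×max(2,1) = 1×2 = 2
P[4] = 2×max(2,1) = 2×2 = 4
P[5] = 2×max(3,2) = 2×3 = 6
P[6] = 3×max(3,2) = 3×3 = 9
P[7] = 2×max(5,6) = 2×6 = 12
P[8] = 2×max(6,9) = 2×9 = 18
P[9] = 3×max(6,9) = 3×9 = 27
P[10] = 2×max(8,18) = 2×18 = 36
P[11] = 2×max(9,27) = 2×27 = 54
P[12] = 3×max(9,27) = 3×27 = 81
P[13] = 2×max(11,54) = 2×54 = 108
P[14] = 2×max(12,81) = 2×81 = 162
One optimal split: 3 + 3 + 3 + 3 + 2; product 3×3×3×3×2 = 162.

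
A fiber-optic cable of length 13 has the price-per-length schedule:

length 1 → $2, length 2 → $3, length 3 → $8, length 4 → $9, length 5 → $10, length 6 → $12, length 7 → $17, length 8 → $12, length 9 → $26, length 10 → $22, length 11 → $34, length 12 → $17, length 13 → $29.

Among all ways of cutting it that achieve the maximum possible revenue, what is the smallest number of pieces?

Consider every possible first cut. r[k] is the best of p[i]+r[k−i] over all sellable i≤k.
r[1] = 2
r[2] = 4  (first piece 1, then r[1]=2)
r[3] = 8
r[4] = 10  (first piece 1, then r[3]=8)
r[5] = 12  (first piece 1, then r[4]=10)
r[6] = 16  (first piece 3, then r[3]=8)
r[7] = 18  (first piece 1, then r[6]=16)
r[8] = 20  (first piece 1, then r[7]=18)
r[9] = 26
r[10] = 28  (first piece 1, then r[9]=26)
r[11] = 34
r[12] = 36  (first piece 1, then r[11]=34)
r[13] = 38  (first piece 1, then r[12]=36)
Maximum revenue is $38.
Now minimize piece count subject to staying optimal: for each k, pieces[k] = 1 + min over i with p[i]+r[k−i]=r[k] of pieces[k−i].
pieces[10] = 2
pieces[11] = 1
pieces[12] = 2
pieces[13] = 3

3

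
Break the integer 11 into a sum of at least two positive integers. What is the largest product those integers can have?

54

Define f[k] = max over 1≤i<k of i · max(k−i, f[k−i]); the inner max lets the remainder stay uncut if that's better.
f[2] = 1*max(1,0) = 1*1 = 1
f[3] = 1*max(2,1) = 1*2 = 2
f[4] = 2*max(2,1) = 2*2 = 4
f[5] = 2*max(3,2) = 2*3 = 6
f[6] = 3*max(3,2) = 3*3 = 9
f[7] = 2*max(5,6) = 2*6 = 12
f[8] = 2*max(6,9) = 2*9 = 18
f[9] = 3*max(6,9) = 3*9 = 27
f[10] = 2*max(8,18) = 2*18 = 36
f[11] = 2*max(9,27) = 2*27 = 54
One optimal split: 3 + 3 + 3 + 2; product 3*3*3*2 = 54.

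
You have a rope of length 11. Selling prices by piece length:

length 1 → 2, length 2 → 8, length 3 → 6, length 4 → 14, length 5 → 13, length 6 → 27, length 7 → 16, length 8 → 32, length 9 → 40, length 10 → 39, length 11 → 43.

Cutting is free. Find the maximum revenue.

Consider every possible first cut. best[k] is the best of p[i]+best[k−i] over all sellable i≤k.
best[1] = 2
best[2] = 8
best[3] = 10  (first piece 1, then best[2]=8)
best[4] = 16  (first piece 2, then best[2]=8)
best[5] = 18  (first piece 1, then best[4]=16)
best[6] = 27
best[7] = 29  (first piece 1, then best[6]=27)
best[8] = 35  (first piece 2, then best[6]=27)
best[9] = 40
best[10] = 43  (first piece 2, then best[8]=35)
best[11] = 48  (first piece 2, then best[9]=40)
One optimal cutting: 9 + 2 → 40 + 8 = 48.

48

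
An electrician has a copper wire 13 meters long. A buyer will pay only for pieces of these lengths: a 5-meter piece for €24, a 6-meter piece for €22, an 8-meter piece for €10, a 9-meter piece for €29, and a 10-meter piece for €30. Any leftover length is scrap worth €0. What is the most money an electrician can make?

Build f[k] bottom-up: f[k] = max over allowed piece i of (p[i] + f[k−i]).
f[1] = 0
f[2] = 0
f[3] = 0
f[4] = 0
f[5] = 24
f[6] = 24
f[7] = 24
f[8] = 24
f[9] = 29
f[10] = 48  (first piece 5, then f[5]=24)
f[11] = 48
f[12] = 48
f[13] = 48
One optimal cutting: pieces 5 + 5 with 3 meters of scrap → €48.

48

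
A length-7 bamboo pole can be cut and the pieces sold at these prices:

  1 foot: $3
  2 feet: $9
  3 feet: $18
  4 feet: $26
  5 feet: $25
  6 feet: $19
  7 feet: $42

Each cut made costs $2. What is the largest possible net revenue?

42

Consider every possible first cut. v[k] is the best of p[i]+v[k−i] over all sellable i≤k, charging 2 whenever i<k.
v[1] = 3
v[2] = max(3+3-2, 9+0) = 9
v[3] = max(3+9-2, 9+3-2, 18+0) = 18
v[4] = max(3+18-2, 9+9-2, 18+3-2, 26+0) = 26
v[5] = max(3+26-2, 9+18-2, 18+9-2, 26+3-2, 25+0) = 27
v[6] = max(3+27-2, 9+26-2, 18+18-2, 26+9-2, 25+3-2, 19+0) = 34
v[7] = max(3+34-2, 9+27-2, 18+26-2, …, 19+3-2, 42+0) = 42
One optimal plan: pieces 4 + 3 (1 cut) → $44 − $2 = $42.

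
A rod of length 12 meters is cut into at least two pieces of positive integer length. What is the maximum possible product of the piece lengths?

81

Let m[k] be the best product for length k (with at least one cut). For each first piece i, the rest contributes max(k−i, m[k−i]).
m[2] = 1·max(1,0) = 1·1 = 1
m[3] = 1·max(2,1) = 1·2 = 2
m[4] = 2·max(2,1) = 2·2 = 4
m[5] = 2·max(3,2) = 2·3 = 6
m[6] = 3·max(3,2) = 3·3 = 9
m[7] = 2·max(5,6) = 2·6 = 12
m[8] = 2·max(6,9) = 2·9 = 18
m[9] = 3·max(6,9) = 3·9 = 27
m[10] = 2·max(8,18) = 2·18 = 36
m[11] = 2·max(9,27) = 2·27 = 54
m[12] = 3·max(9,27) = 3·27 = 81
One optimal split: 3 + 3 + 3 + 3; product 3·3·3·3 = 81.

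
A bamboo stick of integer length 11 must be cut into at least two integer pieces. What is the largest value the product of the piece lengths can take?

54

Define f[k] = max over 1≤i<k of i · max(k−i, f[k−i]); the inner max lets the remainder stay uncut if that's better.
f[2] = 1*max(1,0) = 1*1 = 1
f[3] = max(1*2, 2*1) = 2
f[4] = max(1*3, 2*2, 3*1) = 4
f[5] = max(1*4, 2*3, 3*2, 4*1) = 6
f[6] = max(1*6, 2*4, 3*3, 4*2, 5*1) = 9
f[7] = max(1*9, 2*6, 3*4, 4*3, 5*2, 6*1) = 12
f[8] = max(1*12, 2*9, 3*6, …, 6*2, 7*1) = 18
f[9] = max(1*18, 2*12, 3*9, …, 7*2, 8*1) = 27
f[10] = max(1*27, 2*18, 3*12, …, 8*2, 9*1) = 36
f[11] = max(1*36, 2*27, 3*18, …, 9*2, 10*1) = 54
One optimal split: 3 + 3 + 3 + 2; product 3*3*3*2 = 54.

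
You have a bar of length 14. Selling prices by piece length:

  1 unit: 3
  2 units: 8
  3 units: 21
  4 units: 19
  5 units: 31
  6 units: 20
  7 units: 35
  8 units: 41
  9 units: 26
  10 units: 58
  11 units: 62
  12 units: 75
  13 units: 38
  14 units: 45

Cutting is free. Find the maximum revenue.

Let v[k] be the best obtainable value from length k. For each k, try every first piece i and keep the best of price[i] + v[k−i].
v[1] = 3
v[2] = max(3+3, 8+0) = 8
v[3] = max(3+8, 8+3, 21+0) = 21
v[4] = max(3+21, 8+8, 21+3, 19+0) = 24
v[5] = max(3+24, 8+21, 21+8, 19+3, 31+0) = 31
v[6] = max(3+31, 8+24, 21+21, 19+8, 31+3, 20+0) = 42
v[7] = max(3+42, 8+31, 21+24, …, 20+3, 35+0) = 45
v[8] = max(3+45, 8+42, 21+31, …, 35+3, 41+0) = 52
v[9] = max(3+52, 8+45, 21+42, …, 41+3, 26+0) = 63
v[10] = max(3+63, 8+52, 21+45, …, 26+3, 58+0) = 66
v[11] = max(3+66, 8+63, 21+52, …, 58+3, 62+0) = 73
v[12] = max(3+73, 8+66, 21+63, …, 62+3, 75+0) = 84
v[13] = max(3+84, 8+73, 21+66, …, 75+3, 38+0) = 87
v[14] = max(3+87, 8+84, 21+73, …, 38+3, 45+0) = 94
One optimal cutting: 5 + 3 + 3 + 3 → 31 + 21 + 21 + 21 = 94.

94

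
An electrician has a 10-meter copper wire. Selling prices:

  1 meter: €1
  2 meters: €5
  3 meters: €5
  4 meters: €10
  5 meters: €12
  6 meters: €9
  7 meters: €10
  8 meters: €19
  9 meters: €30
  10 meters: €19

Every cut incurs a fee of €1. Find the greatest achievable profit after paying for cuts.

30

Consider every possible first cut. r[k] is the best of p[i]+r[k−i] over all sellable i≤k, charging 1 whenever i<k.
r[1] = 1
r[2] = max(1+1-1, 5+0) = 5
r[3] = max(1+5-1, 5+1-1, 5+0) = 5
r[4] = max(1+5-1, 5+5-1, 5+1-1, 10+0) = 10
r[5] = max(1+10-1, 5+5-1, 5+5-1, 10+1-1, 12+0) = 12
r[6] = max(1+12-1, 5+10-1, 5+5-1, 10+5-1, 12+1-1, 9+0) = 14
r[7] = max(1+14-1, 5+12-1, 5+10-1, …, 9+1-1, 10+0) = 16
r[8] = max(1+16-1, 5+14-1, 5+12-1, …, 10+1-1, 19+0) = 19
r[9] = max(1+19-1, 5+16-1, 5+14-1, …, 19+1-1, 30+0) = 30
r[10] = max(1+30-1, 5+19-1, 5+16-1, …, 30+1-1, 19+0) = 30
One optimal plan: pieces 9 + 1 (1 cut) → €31 − €1 = €30.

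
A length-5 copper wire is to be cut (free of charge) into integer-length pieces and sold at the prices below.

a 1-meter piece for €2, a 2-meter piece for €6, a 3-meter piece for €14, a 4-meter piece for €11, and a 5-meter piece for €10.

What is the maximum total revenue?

Build v[k] bottom-up: v[k] = max over allowed piece i of (p[i] + v[k−i]).
v[1] = 2
v[2] = 6
v[3] = 14
v[4] = 16  (first piece 1, then v[3]=14)
v[5] = 20  (first piece 2, then v[3]=14)
One optimal cutting: 3 + 2 → €14 + €6 = €20.

20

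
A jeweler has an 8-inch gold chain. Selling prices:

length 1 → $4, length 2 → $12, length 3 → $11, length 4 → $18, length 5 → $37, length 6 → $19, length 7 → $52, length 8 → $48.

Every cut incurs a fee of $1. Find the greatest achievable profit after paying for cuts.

Consider every possible first cut. v[k] is the best of p[i]+v[k−i] over all sellable i≤k, charging 1 whenever i<k.
v[1] = 4
v[2] = 12
v[3] = 15  (first piece 1, then v[2]=12)
v[4] = 23  (first piece 2, then v[2]=12)
v[5] = 37
v[6] = 40  (first piece 1, then v[5]=37)
v[7] = 52
v[8] = 55  (first piece 1, then v[7]=52)
One optimal plan: pieces 7 + 1 (1 cut) → $56 − $1 = $55.

55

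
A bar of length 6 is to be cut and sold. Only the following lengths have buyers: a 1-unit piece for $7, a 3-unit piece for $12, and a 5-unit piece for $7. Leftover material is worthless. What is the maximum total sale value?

42

Build f[k] bottom-up: f[k] = max over allowed piece i of (p[i] + f[k−i]).
f[1] = 7
f[2] = 14  (first piece 1, then f[1]=7)
f[3] = 21  (first piece 1, then f[2]=14)
f[4] = 28  (first piece 1, then f[3]=21)
f[5] = 35  (first piece 1, then f[4]=28)
f[6] = 42  (first piece 1, then f[5]=35)
One optimal cutting: 1 + 1 + 1 + 1 + 1 + 1 → $42.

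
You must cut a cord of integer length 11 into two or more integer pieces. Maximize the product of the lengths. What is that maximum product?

Define f[k] = max over 1≤i<k of i · max(k−i, f[k−i]); the inner max lets the remainder stay uncut if that's better.
f[2] = 1·max(1,0) = 1·1 = 1
f[3] = max(1·2, 2·1) = 2
f[4] = max(1·3, 2·2, 3·1) = 4
f[5] = max(1·4, 2·3, 3·2, 4·1) = 6
f[6] = max(1·6, 2·4, 3·3, 4·2, 5·1) = 9
f[7] = max(1·9, 2·6, 3·4, 4·3, 5·2, 6·1) = 12
f[8] = max(1·12, 2·9, 3·6, …, 6·2, 7·1) = 18
f[9] = max(1·18, 2·12, 3·9, …, 7·2, 8·1) = 27
f[10] = max(1·27, 2·18, 3·12, …, 8·2, 9·1) = 36
f[11] = max(1·36, 2·27, 3·18, …, 9·2, 10·1) = 54
One optimal split: 3 + 3 + 3 + 2; product 3·3·3·2 = 54.

54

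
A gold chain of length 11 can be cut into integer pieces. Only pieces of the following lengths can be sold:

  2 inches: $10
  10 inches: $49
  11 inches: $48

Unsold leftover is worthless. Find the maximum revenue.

Let f[k] be the best obtainable value from length k. For each k, try every first piece i and keep the best of price[i] + f[k−i].
f[1] = 0
f[2] = 10
f[3] = 10
f[4] = 20  (first piece 2, then f[2]=10)
f[5] = 20
f[6] = 30  (first piece 2, then f[4]=20)
f[7] = 30
f[8] = 40  (first piece 2, then f[6]=30)
f[9] = 40
f[10] = 50  (first piece 2, then f[8]=40)
f[11] = 50
One optimal cutting: pieces 2 + 2 + 2 + 2 + 2 with 1 inch of scrap → $50.

50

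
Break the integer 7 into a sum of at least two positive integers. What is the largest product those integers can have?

Let g[k] be the best product for length k (with at least one cut). For each first piece i, the rest contributes max(k−i, g[k−i]).
g[2] = 1×max(1,0) = 1×1 = 1
g[3] = max(1×2, 2×1) = 2
g[4] = max(1×3, 2×2, 3×1) = 4
g[5] = max(1×4, 2×3, 3×2, 4×1) = 6
g[6] = max(1×6, 2×4, 3×3, 4×2, 5×1) = 9
g[7] = max(1×9, 2×6, 3×4, 4×3, 5×2, 6×1) = 12
One optimal split: 3 + 2 + 2; product 3×2×2 = 12.

12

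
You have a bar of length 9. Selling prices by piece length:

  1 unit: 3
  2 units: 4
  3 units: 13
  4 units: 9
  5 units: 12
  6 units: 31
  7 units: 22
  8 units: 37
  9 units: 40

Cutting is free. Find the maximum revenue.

Consider every possible first cut. v[k] is the best of p[i]+v[k−i] over all sellable i≤k.
v[1] = 3
v[2] = 6  (first piece 1, then v[1]=3)
v[3] = 13
v[4] = 16  (first piece 1, then v[3]=13)
v[5] = 19  (first piece 1, then v[4]=16)
v[6] = 31
v[7] = 34  (first piece 1, then v[6]=31)
v[8] = 37  (first piece 1, then v[7]=34)
v[9] = 44  (first piece 3, then v[6]=31)
One optimal cutting: 6 + 3 → 31 + 13 = 44.

44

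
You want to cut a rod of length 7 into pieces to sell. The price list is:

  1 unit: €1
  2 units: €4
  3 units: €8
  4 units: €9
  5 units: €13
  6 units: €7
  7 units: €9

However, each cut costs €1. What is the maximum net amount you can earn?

Let net[k] be the best obtainable value from length k. For each k, try every first piece i and keep the best of price[i] + net[k−i] minus the 1 cut fee when i<k.
net[1] = 1
net[2] = max(1+1-1, 4+0) = 4
net[3] = max(1+4-1, 4+1-1, 8+0) = 8
net[4] = max(1+8-1, 4+4-1, 8+1-1, 9+0) = 9
net[5] = max(1+9-1, 4+8-1, 8+4-1, 9+1-1, 13+0) = 13
net[6] = max(1+13-1, 4+9-1, 8+8-1, 9+4-1, 13+1-1, 7+0) = 15
net[7] = max(1+15-1, 4+13-1, 8+9-1, …, 7+1-1, 9+0) = 16
One optimal plan: pieces 5 + 2 (1 cut) → €17 − €1 = €16.

16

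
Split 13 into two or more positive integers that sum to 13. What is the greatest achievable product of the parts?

Fill f[k] for k=2..13: at each k try every first piece i and multiply by the better of (k−i) uncut or f[k−i].
f[2] = 1*max(1,0) = 1*1 = 1
f[3] = 1*max(2,1) = 1*2 = 2
f[4] = 2*max(2,1) = 2*2 = 4
f[5] = 2*max(3,2) = 2*3 = 6
f[6] = 3*max(3,2) = 3*3 = 9
f[7] = 2*max(5,6) = 2*6 = 12
f[8] = 2*max(6,9) = 2*9 = 18
f[9] = 3*max(6,9) = 3*9 = 27
f[10] = 2*max(8,18) = 2*18 = 36
f[11] = 2*max(9,27) = 2*27 = 54
f[12] = 3*max(9,27) = 3*27 = 81
f[13] = 2*max(11,54) = 2*54 = 108
One optimal split: 3 + 3 + 3 + 2 + 2; product 3*3*3*2*2 = 108.

108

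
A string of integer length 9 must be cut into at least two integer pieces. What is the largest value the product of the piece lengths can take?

Fill prod[k] for k=2..9: at each k try every first piece i and multiply by the better of (k−i) uncut or prod[k−i].
prod[2] = 1·max(1,0) = 1·1 = 1
prod[3] = max(1·2, 2·1) = 2
prod[4] = max(1·3, 2·2, 3·1) = 4
prod[5] = max(1·4, 2·3, 3·2, 4·1) = 6
prod[6] = max(1·6, 2·4, 3·3, 4·2, 5·1) = 9
prod[7] = max(1·9, 2·6, 3·4, 4·3, 5·2, 6·1) = 12
prod[8] = max(1·12, 2·9, 3·6, …, 6·2, 7·1) = 18
prod[9] = max(1·18, 2·12, 3·9, …, 7·2, 8·1) = 27
One optimal split: 3 + 3 + 3; product 3·3·3 = 27.

27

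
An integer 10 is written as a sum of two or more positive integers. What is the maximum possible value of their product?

36

Fill prod[k] for k=2..10: at each k try every first piece i and multiply by the better of (k−i) uncut or prod[k−i].
Small cases: prod[2]=1, prod[3]=2, prod[4]=4, prod[5]=6.
prod[6] = max(1·6, 2·4, 3·3, 4·2, 5·1) = 9
prod[7] = max(1·9, 2·6, 3·4, 4·3, 5·2, 6·1) = 12
prod[8] = max(1·12, 2·9, 3·6, …, 6·2, 7·1) = 18
prod[9] = max(1·18, 2·12, 3·9, …, 7·2, 8·1) = 27
prod[10] = max(1·27, 2·18, 3·12, …, 8·2, 9·1) = 36
One optimal split: 3 + 3 + 2 + 2; product 3·3·2·2 = 36.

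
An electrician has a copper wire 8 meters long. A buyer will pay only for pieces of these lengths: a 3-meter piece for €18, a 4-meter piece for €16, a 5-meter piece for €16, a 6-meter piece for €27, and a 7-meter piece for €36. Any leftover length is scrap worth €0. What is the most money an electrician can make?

Let best[k] be the best obtainable value from length k. For each k, try every first piece i and keep the best of price[i] + best[k−i].
best[1] = 0
best[2] = 0
best[3] = 18
best[4] = 18
best[5] = 18
best[6] = 36  (first piece 3, then best[3]=18)
best[7] = 36
best[8] = 36
One optimal cutting: pieces 3 + 3 with 2 meters of scrap → €36.

36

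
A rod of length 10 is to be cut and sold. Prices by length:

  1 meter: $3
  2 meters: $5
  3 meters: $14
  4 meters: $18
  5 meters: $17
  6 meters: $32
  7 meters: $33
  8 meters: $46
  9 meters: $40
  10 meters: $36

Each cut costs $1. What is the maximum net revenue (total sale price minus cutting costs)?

Build net[k] bottom-up: net[k] = max over allowed piece i of (p[i] + net[k−i]) − 1 per cut.
net[1] = 3
net[2] = 5  (first piece 1, then net[1]=3)
net[3] = 14
net[4] = 18
net[5] = 20  (first piece 1, then net[4]=18)
net[6] = 32
net[7] = 34  (first piece 1, then net[6]=32)
net[8] = 46
net[9] = 48  (first piece 1, then net[8]=46)
net[10] = 50  (first piece 1, then net[9]=48)
One optimal plan: pieces 8 + 1 + 1 (2 cuts) → $52 − $2 = $50.

50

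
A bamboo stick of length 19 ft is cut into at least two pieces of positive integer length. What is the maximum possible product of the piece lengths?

972

Fill g[k] for k=2..19: at each k try every first piece i and multiply by the better of (k−i) uncut or g[k−i].
Small cases: g[2]=1, g[3]=2, g[4]=4, g[5]=6, g[6]=9, g[7]=12, g[8]=18, g[9]=27, g[10]=36, g[11]=54, g[12]=81, g[13]=108, g[14]=162.
g[15] = max(1*162, 2*108, 3*81, …, 13*2, 14*1) = 243
g[16] = max(1*243, 2*162, 3*108, …, 14*2, 15*1) = 324
g[17] = max(1*324, 2*243, 3*162, …, 15*2, 16*1) = 486
g[18] = max(1*486, 2*324, 3*243, …, 16*2, 17*1) = 729
g[19] = max(1*729, 2*486, 3*324, …, 17*2, 18*1) = 972
One optimal split: 3 + 3 + 3 + 3 + 3 + 2 + 2; product 3*3*3*3*3*2*2 = 972.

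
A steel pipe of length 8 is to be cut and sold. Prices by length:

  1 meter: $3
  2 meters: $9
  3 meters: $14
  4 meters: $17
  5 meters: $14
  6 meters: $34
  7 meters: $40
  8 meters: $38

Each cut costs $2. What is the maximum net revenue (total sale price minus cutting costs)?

41

Consider every possible first cut. v[k] is the best of p[i]+v[k−i] over all sellable i≤k, charging 2 whenever i<k.
v[1] = 3
v[2] = max(3+3-2, 9+0) = 9
v[3] = max(3+9-2, 9+3-2, 14+0) = 14
v[4] = max(3+14-2, 9+9-2, 14+3-2, 17+0) = 17
v[5] = max(3+17-2, 9+14-2, 14+9-2, 17+3-2, 14+0) = 21
v[6] = max(3+21-2, 9+17-2, 14+14-2, 17+9-2, 14+3-2, 34+0) = 34
v[7] = max(3+34-2, 9+21-2, 14+17-2, …, 34+3-2, 40+0) = 40
v[8] = max(3+40-2, 9+34-2, 14+21-2, …, 40+3-2, 38+0) = 41
One optimal plan: pieces 7 + 1 (1 cut) → $43 − $2 = $41.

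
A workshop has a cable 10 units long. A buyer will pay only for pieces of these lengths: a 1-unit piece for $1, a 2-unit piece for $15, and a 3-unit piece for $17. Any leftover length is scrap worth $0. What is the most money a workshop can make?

Consider every possible first cut. best[k] is the best of p[i]+best[k−i] over all sellable i≤k.
best[1] = 1
best[2] = max(1+1, 15+0) = 15
best[3] = max(1+15, 15+1, 17+0) = 17
best[4] = max(1+17, 15+15, 17+1) = 30
best[5] = max(1+30, 15+17, 17+15) = 32
best[6] = max(1+32, 15+30, 17+17) = 45
best[7] = max(1+45, 15+32, 17+30) = 47
best[8] = max(1+47, 15+45, 17+32) = 60
best[9] = max(1+60, 15+47, 17+45) = 62
best[10] = max(1+62, 15+60, 17+47) = 75
One optimal cutting: 2 + 2 + 2 + 2 + 2 → $75.

75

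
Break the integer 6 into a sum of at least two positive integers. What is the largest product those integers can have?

9

Define f[k] = max over 1≤i<k of i · max(k−i, f[k−i]); the inner max lets the remainder stay uncut if that's better.
f[2] = 1·max(1,0) = 1·1 = 1
f[3] = 1·max(2,1) = 1·2 = 2
f[4] = 2·max(2,1) = 2·2 = 4
f[5] = 2·max(3,2) = 2·3 = 6
f[6] = 3·max(3,2) = 3·3 = 9
One optimal split: 3 + 3; product 3·3 = 9.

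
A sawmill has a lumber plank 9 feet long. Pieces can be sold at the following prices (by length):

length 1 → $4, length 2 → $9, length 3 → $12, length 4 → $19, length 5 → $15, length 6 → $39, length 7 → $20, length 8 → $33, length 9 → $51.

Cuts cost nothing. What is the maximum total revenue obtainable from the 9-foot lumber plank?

Build r[k] bottom-up: r[k] = max over allowed piece i of (p[i] + r[k−i]).
r[1] = 4
r[2] = max(4+4, 9+0) = 9
r[3] = max(4+9, 9+4, 12+0) = 13
r[4] = max(4+13, 9+9, 12+4, 19+0) = 19
r[5] = max(4+19, 9+13, 12+9, 19+4, 15+0) = 23
r[6] = max(4+23, 9+19, 12+13, 19+9, 15+4, 39+0) = 39
r[7] = max(4+39, 9+23, 12+19, …, 39+4, 20+0) = 43
r[8] = max(4+43, 9+39, 12+23, …, 20+4, 33+0) = 48
r[9] = max(4+48, 9+43, 12+39, …, 33+4, 51+0) = 52
One optimal cutting: 6 + 2 + 1 → $39 + $9 + $4 = $52.

52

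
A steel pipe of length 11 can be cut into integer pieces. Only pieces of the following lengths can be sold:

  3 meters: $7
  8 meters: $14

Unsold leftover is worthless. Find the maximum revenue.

Build best[k] bottom-up: best[k] = max over allowed piece i of (p[i] + best[k−i]).
best[1] = 0
best[2] = 0
best[3] = 7
best[4] = 7
best[5] = 7
best[6] = 14  (first piece 3, then best[3]=7)
best[7] = 14
best[8] = 14
best[9] = 21  (first piece 3, then best[6]=14)
best[10] = 21
best[11] = 21
One optimal cutting: pieces 3 + 3 + 3 with 2 meters of scrap → $21.

21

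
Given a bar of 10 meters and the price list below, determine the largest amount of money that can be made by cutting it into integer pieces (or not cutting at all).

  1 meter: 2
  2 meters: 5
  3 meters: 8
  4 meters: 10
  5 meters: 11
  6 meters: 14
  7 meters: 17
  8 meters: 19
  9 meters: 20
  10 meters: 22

Consider every possible first cut. best[k] is the best of p[i]+best[k−i] over all sellable i≤k.
best[1] = 2
best[2] = 5
best[3] = 8
best[4] = 10  (first piece 1, then best[3]=8)
best[5] = 13  (first piece 2, then best[3]=8)
best[6] = 16  (first piece 3, then best[3]=8)
best[7] = 18  (first piece 1, then best[6]=16)
best[8] = 21  (first piece 2, then best[6]=16)
best[9] = 24  (first piece 3, then best[6]=16)
best[10] = 26  (first piece 1, then best[9]=24)
One optimal cutting: 3 + 3 + 3 + 1 → 8 + 8 + 8 + 2 = 26.

26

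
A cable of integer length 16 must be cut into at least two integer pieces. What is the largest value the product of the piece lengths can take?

324

Let prod[k] be the best product for length k (with at least one cut). For each first piece i, the rest contributes max(k−i, prod[k−i]).
prod[2] = 1·max(1,0) = 1·1 = 1
prod[3] = max(1·2, 2·1) = 2
prod[4] = max(1·3, 2·2, 3·1) = 4
prod[5] = max(1·4, 2·3, 3·2, 4·1) = 6
prod[6] = max(1·6, 2·4, 3·3, 4·2, 5·1) = 9
prod[7] = max(1·9, 2·6, 3·4, 4·3, 5·2, 6·1) = 12
prod[8] = max(1·12, 2·9, 3·6, …, 6·2, 7·1) = 18
prod[9] = max(1·18, 2·12, 3·9, …, 7·2, 8·1) = 27
prod[10] = max(1·27, 2·18, 3·12, …, 8·2, 9·1) = 36
prod[11] = max(1·36, 2·27, 3·18, …, 9·2, 10·1) = 54
prod[12] = max(1·54, 2·36, 3·27, …, 10·2, 11·1) = 81
prod[13] = max(1·81, 2·54, 3·36, …, 11·2, 12·1) = 108
prod[14] = max(1·108, 2·81, 3·54, …, 12·2, 13·1) = 162
prod[15] = max(1·162, 2·108, 3·81, …, 13·2, 14·1) = 243
prod[16] = max(1·243, 2·162, 3·108, …, 14·2, 15·1) = 324
One optimal split: 3 + 3 + 3 + 3 + 2 + 2; product 3·3·3·3·2·2 = 324.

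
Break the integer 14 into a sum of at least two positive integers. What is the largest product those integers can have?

Fill P[k] for k=2..14: at each k try every first piece i and multiply by the better of (k−i) uncut or P[k−i].
Small cases: P[2]=1, P[3]=2, P[4]=4, P[5]=6, P[6]=9, P[7]=12.
P[8] = 2·max(6,9) = 2·9 = 18
P[9] = 3·max(6,9) = 3·9 = 27
P[10] = 2·max(8,18) = 2·18 = 36
P[11] = 2·max(9,27) = 2·27 = 54
P[12] = 3·max(9,27) = 3·27 = 81
P[13] = 2·max(11,54) = 2·54 = 108
P[14] = 2·max(12,81) = 2·81 = 162
One optimal split: 3 + 3 + 3 + 3 + 2; product 3·3·3·3·2 = 162.

162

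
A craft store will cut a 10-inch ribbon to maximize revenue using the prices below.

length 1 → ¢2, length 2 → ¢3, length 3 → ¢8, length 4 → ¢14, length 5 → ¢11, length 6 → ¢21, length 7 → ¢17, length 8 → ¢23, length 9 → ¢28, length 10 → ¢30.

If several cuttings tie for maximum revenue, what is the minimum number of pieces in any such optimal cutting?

2

Build r[k] bottom-up: r[k] = max over allowed piece i of (p[i] + r[k−i]).
r[1] = 2
r[2] = max(2+2, 3+0) = 4
r[3] = max(2+4, 3+2, 8+0) = 8
r[4] = max(2+8, 3+4, 8+2, 14+0) = 14
r[5] = max(2+14, 3+8, 8+4, 14+2, 11+0) = 16
r[6] = max(2+16, 3+14, 8+8, 14+4, 11+2, 21+0) = 21
r[7] = max(2+21, 3+16, 8+14, …, 21+2, 17+0) = 23
r[8] = max(2+23, 3+21, 8+16, …, 17+2, 23+0) = 28
r[9] = max(2+28, 3+23, 8+21, …, 23+2, 28+0) = 30
r[10] = max(2+30, 3+28, 8+23, …, 28+2, 30+0) = 35
Maximum revenue is ¢35.
Now minimize piece count subject to staying optimal: for each k, pieces[k] = 1 + min over i with p[i]+r[k−i]=r[k] of pieces[k−i].
pieces[7] = 2
pieces[8] = 2
pieces[9] = 3
pieces[10] = 2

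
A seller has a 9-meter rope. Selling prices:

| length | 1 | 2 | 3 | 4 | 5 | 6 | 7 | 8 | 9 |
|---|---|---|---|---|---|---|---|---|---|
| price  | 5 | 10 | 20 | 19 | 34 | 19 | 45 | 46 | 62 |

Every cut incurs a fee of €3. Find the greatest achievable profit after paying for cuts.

Build v[k] bottom-up: v[k] = max over allowed piece i of (p[i] + v[k−i]) − 3 per cut.
v[1] = 5
v[2] = 10
v[3] = 20
v[4] = 22  (first piece 1, then v[3]=20)
v[5] = 34
v[6] = 37  (first piece 3, then v[3]=20)
v[7] = 45
v[8] = 51  (first piece 3, then v[5]=34)
v[9] = 62
Best is to make no cuts and sell whole for €62.

62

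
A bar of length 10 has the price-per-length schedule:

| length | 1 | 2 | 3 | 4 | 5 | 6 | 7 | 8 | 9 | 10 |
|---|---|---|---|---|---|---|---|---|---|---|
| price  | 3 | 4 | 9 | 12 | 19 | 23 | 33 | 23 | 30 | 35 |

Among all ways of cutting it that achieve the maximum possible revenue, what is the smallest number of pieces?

2

Build r[k] bottom-up: r[k] = max over allowed piece i of (p[i] + r[k−i]).
r[1] = 3
r[2] = max(3+3, 4+0) = 6
r[3] = max(3+6, 4+3, 9+0) = 9
r[4] = max(3+9, 4+6, 9+3, 12+0) = 12
r[5] = max(3+12, 4+9, 9+6, 12+3, 19+0) = 19
r[6] = max(3+19, 4+12, 9+9, 12+6, 19+3, 23+0) = 23
r[7] = max(3+23, 4+19, 9+12, …, 23+3, 33+0) = 33
r[8] = max(3+33, 4+23, 9+19, …, 33+3, 23+0) = 36
r[9] = max(3+36, 4+33, 9+23, …, 23+3, 30+0) = 39
r[10] = max(3+39, 4+36, 9+33, …, 30+3, 35+0) = 42
Maximum revenue is 42.
Now minimize piece count subject to staying optimal: for each k, pieces[k] = 1 + min over i with p[i]+r[k−i]=r[k] of pieces[k−i].
pieces[7] = 1
pieces[8] = 2
pieces[9] = 3
pieces[10] = 2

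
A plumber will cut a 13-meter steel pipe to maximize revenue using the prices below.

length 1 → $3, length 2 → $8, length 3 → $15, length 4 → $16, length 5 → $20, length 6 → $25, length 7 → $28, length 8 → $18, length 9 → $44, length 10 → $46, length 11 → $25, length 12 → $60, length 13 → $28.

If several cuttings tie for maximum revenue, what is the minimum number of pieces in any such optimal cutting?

2

Build r[k] bottom-up: r[k] = max over allowed piece i of (p[i] + r[k−i]).
r[1] = 3
r[2] = max(3+3, 8+0) = 8
r[3] = max(3+8, 8+3, 15+0) = 15
r[4] = max(3+15, 8+8, 15+3, 16+0) = 18
r[5] = max(3+18, 8+15, 15+8, 16+3, 20+0) = 23
r[6] = max(3+23, 8+18, 15+15, 16+8, 20+3, 25+0) = 30
r[7] = max(3+30, 8+23, 15+18, …, 25+3, 28+0) = 33
r[8] = max(3+33, 8+30, 15+23, …, 28+3, 18+0) = 38
r[9] = max(3+38, 8+33, 15+30, …, 18+3, 44+0) = 45
r[10] = max(3+45, 8+38, 15+33, …, 44+3, 46+0) = 48
r[11] = max(3+48, 8+45, 15+38, …, 46+3, 25+0) = 53
r[12] = max(3+53, 8+48, 15+45, …, 25+3, 60+0) = 60
r[13] = max(3+60, 8+53, 15+48, …, 60+3, 28+0) = 63
Maximum revenue is $63.
Now minimize piece count subject to staying optimal: for each k, pieces[k] = 1 + min over i with p[i]+r[k−i]=r[k] of pieces[k−i].
pieces[10] = 4
pieces[11] = 4
pieces[12] = 1
pieces[13] = 2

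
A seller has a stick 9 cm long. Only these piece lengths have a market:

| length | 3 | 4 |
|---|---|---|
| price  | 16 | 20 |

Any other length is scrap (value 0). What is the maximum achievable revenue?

Build r[k] bottom-up: r[k] = max over allowed piece i of (p[i] + r[k−i]).
r[1] = 0
r[2] = 0
r[3] = 16
r[4] = max(16+0, 20+0) = 20
r[5] = max(16+0, 20+0) = 20
r[6] = max(16+16, 20+0) = 32
r[7] = max(16+20, 20+16) = 36
r[8] = max(16+20, 20+20) = 40
r[9] = max(16+32, 20+20) = 48
One optimal cutting: 3 + 3 + 3 → 48.

48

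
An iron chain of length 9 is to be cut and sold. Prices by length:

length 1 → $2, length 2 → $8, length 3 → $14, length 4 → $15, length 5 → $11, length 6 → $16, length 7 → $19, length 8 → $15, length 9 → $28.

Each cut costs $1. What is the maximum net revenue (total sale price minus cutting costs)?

40

Build v[k] bottom-up: v[k] = max over allowed piece i of (p[i] + v[k−i]) − 1 per cut.
v[1] = 2
v[2] = max(2+2-1, 8+0) = 8
v[3] = max(2+8-1, 8+2-1, 14+0) = 14
v[4] = max(2+14-1, 8+8-1, 14+2-1, 15+0) = 15
v[5] = max(2+15-1, 8+14-1, 14+8-1, 15+2-1, 11+0) = 21
v[6] = max(2+21-1, 8+15-1, 14+14-1, 15+8-1, 11+2-1, 16+0) = 27
v[7] = max(2+27-1, 8+21-1, 14+15-1, …, 16+2-1, 19+0) = 28
v[8] = max(2+28-1, 8+27-1, 14+21-1, …, 19+2-1, 15+0) = 34
v[9] = max(2+34-1, 8+28-1, 14+27-1, …, 15+2-1, 28+0) = 40
One optimal plan: pieces 3 + 3 + 3 (2 cuts) → $42 − $2 = $40.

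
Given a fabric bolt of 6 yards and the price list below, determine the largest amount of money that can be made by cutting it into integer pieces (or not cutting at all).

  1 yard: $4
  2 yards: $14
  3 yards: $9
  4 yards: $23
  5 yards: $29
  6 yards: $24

42

Let r[k] be the best obtainable value from length k. For each k, try every first piece i and keep the best of price[i] + r[k−i].
r[1] = 4
r[2] = max(4+4, 14+0) = 14
r[3] = max(4+14, 14+4, 9+0) = 18
r[4] = max(4+18, 14+14, 9+4, 23+0) = 28
r[5] = max(4+28, 14+18, 9+14, 23+4, 29+0) = 32
r[6] = max(4+32, 14+28, 9+18, 23+14, 29+4, 24+0) = 42
One optimal cutting: 2 + 2 + 2 → $14 + $14 + $14 = $42.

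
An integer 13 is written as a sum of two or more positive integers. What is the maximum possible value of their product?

Fill g[k] for k=2..13: at each k try every first piece i and multiply by the better of (k−i) uncut or g[k−i].
Small cases: g[2]=1, g[3]=2, g[4]=4, g[5]=6, g[6]=9, g[7]=12.
g[8] = 2×max(6,9) = 2×9 = 18
g[9] = 3×max(6,9) = 3×9 = 27
g[10] = 2×max(8,18) = 2×18 = 36
g[11] = 2×max(9,27) = 2×27 = 54
g[12] = 3×max(9,27) = 3×27 = 81
g[13] = 2×max(11,54) = 2×54 = 108
One optimal split: 3 + 3 + 3 + 2 + 2; product 3×3×3×2×2 = 108.

108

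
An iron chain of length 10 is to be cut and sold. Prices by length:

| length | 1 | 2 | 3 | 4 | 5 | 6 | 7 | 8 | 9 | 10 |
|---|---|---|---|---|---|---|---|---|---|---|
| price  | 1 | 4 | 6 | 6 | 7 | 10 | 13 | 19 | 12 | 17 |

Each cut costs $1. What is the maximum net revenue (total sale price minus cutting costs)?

Build net[k] bottom-up: net[k] = max over allowed piece i of (p[i] + net[k−i]) − 1 per cut.
net[1] = 1
net[2] = max(1+1-1, 4+0) = 4
net[3] = max(1+4-1, 4+1-1, 6+0) = 6
net[4] = max(1+6-1, 4+4-1, 6+1-1, 6+0) = 7
net[5] = max(1+7-1, 4+6-1, 6+4-1, 6+1-1, 7+0) = 9
net[6] = max(1+9-1, 4+7-1, 6+6-1, 6+4-1, 7+1-1, 10+0) = 11
net[7] = max(1+11-1, 4+9-1, 6+7-1, …, 10+1-1, 13+0) = 13
net[8] = max(1+13-1, 4+11-1, 6+9-1, …, 13+1-1, 19+0) = 19
net[9] = max(1+19-1, 4+13-1, 6+11-1, …, 19+1-1, 12+0) = 19
net[10] = max(1+19-1, 4+19-1, 6+13-1, …, 12+1-1, 17+0) = 22
One optimal plan: pieces 8 + 2 (1 cut) → $23 − $1 = $22.

22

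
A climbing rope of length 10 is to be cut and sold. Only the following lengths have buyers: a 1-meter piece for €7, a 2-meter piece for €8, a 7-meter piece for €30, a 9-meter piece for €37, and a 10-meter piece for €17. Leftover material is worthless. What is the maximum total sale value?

70

Consider every possible first cut. best[k] is the best of p[i]+best[k−i] over all sellable i≤k.
best[1] = 7
best[2] = max(7+7, 8+0) = 14
best[3] = max(7+14, 8+7) = 21
best[4] = max(7+21, 8+14) = 28
best[5] = max(7+28, 8+21) = 35
best[6] = max(7+35, 8+28) = 42
best[7] = max(7+42, 8+35, 30+0) = 49
best[8] = max(7+49, 8+42, 30+7) = 56
best[9] = max(7+56, 8+49, 30+14, 37+0) = 63
best[10] = max(7+63, 8+56, 30+21, 37+7, 17+0) = 70
One optimal cutting: 1 + 1 + 1 + 1 + 1 + 1 + 1 + 1 + 1 + 1 → €70.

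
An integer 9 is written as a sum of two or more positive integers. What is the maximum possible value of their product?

27

Fill g[k] for k=2..9: at each k try every first piece i and multiply by the better of (k−i) uncut or g[k−i].
g[2] = 1×max(1,0) = 1×1 = 1
g[3] = max(1×2, 2×1) = 2
g[4] = max(1×3, 2×2, 3×1) = 4
g[5] = max(1×4, 2×3, 3×2, 4×1) = 6
g[6] = max(1×6, 2×4, 3×3, 4×2, 5×1) = 9
g[7] = max(1×9, 2×6, 3×4, 4×3, 5×2, 6×1) = 12
g[8] = max(1×12, 2×9, 3×6, …, 6×2, 7×1) = 18
g[9] = max(1×18, 2×12, 3×9, …, 7×2, 8×1) = 27
One optimal split: 3 + 3 + 3; product 3×3×3 = 27.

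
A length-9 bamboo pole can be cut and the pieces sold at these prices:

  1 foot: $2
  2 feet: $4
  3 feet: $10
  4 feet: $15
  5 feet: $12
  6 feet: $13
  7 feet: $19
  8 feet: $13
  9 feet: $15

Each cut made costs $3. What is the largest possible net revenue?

Consider every possible first cut. r[k] is the best of p[i]+r[k−i] over all sellable i≤k, charging 3 whenever i<k.
r[1] = 2
r[2] = 4
r[3] = 10
r[4] = 15
r[5] = 14  (first piece 1, then r[4]=15)
r[6] = 17  (first piece 3, then r[3]=10)
r[7] = 22  (first piece 3, then r[4]=15)
r[8] = 27  (first piece 4, then r[4]=15)
r[9] = 26  (first piece 1, then r[8]=27)
One optimal plan: pieces 4 + 4 + 1 (2 cuts) → $32 − $6 = $26.

26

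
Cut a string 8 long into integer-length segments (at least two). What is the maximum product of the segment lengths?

Let P[k] be the best product for length k (with at least one cut). For each first piece i, the rest contributes max(k−i, P[k−i]).
P[2] = 1×max(1,0) = 1×1 = 1
P[3] = 1×max(2,1) = 1×2 = 2
P[4] = 2×max(2,1) = 2×2 = 4
P[5] = 2×max(3,2) = 2×3 = 6
P[6] = 3×max(3,2) = 3×3 = 9
P[7] = 2×max(5,6) = 2×6 = 12
P[8] = 2×max(6,9) = 2×9 = 18
One optimal split: 3 + 3 + 2; product 3×3×2 = 18.

18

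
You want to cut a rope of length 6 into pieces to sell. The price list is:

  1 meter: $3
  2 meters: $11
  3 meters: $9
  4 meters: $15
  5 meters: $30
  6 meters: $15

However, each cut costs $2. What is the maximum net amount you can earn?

Build net[k] bottom-up: net[k] = max over allowed piece i of (p[i] + net[k−i]) − 2 per cut.
net[1] = 3
net[2] = 11
net[3] = 12  (first piece 1, then net[2]=11)
net[4] = 20  (first piece 2, then net[2]=11)
net[5] = 30
net[6] = 31  (first piece 1, then net[5]=30)
One optimal plan: pieces 5 + 1 (1 cut) → $33 − $2 = $31.

31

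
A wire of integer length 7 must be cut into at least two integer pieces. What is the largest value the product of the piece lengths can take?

Let m[k] be the best product for length k (with at least one cut). For each first piece i, the rest contributes max(k−i, m[k−i]).
m[2] = 1*max(1,0) = 1*1 = 1
m[3] = max(1*2, 2*1) = 2
m[4] = max(1*3, 2*2, 3*1) = 4
m[5] = max(1*4, 2*3, 3*2, 4*1) = 6
m[6] = max(1*6, 2*4, 3*3, 4*2, 5*1) = 9
m[7] = max(1*9, 2*6, 3*4, 4*3, 5*2, 6*1) = 12
One optimal split: 3 + 2 + 2; product 3*2*2 = 12.

12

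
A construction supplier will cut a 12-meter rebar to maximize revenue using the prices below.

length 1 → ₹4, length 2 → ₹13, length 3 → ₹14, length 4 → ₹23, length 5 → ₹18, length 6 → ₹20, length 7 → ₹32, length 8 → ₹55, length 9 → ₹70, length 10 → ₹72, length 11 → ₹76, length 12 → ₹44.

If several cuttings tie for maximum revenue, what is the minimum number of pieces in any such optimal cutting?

3

Let r[k] be the best obtainable value from length k. For each k, try every first piece i and keep the best of price[i] + r[k−i].
r[1] = 4
r[2] = max(4+4, 13+0) = 13
r[3] = max(4+13, 13+4, 14+0) = 17
r[4] = max(4+17, 13+13, 14+4, 23+0) = 26
r[5] = max(4+26, 13+17, 14+13, 23+4, 18+0) = 30
r[6] = max(4+30, 13+26, 14+17, 23+13, 18+4, 20+0) = 39
r[7] = max(4+39, 13+30, 14+26, …, 20+4, 32+0) = 43
r[8] = max(4+43, 13+39, 14+30, …, 32+4, 55+0) = 55
r[9] = max(4+55, 13+43, 14+39, …, 55+4, 70+0) = 70
r[10] = max(4+70, 13+55, 14+43, …, 70+4, 72+0) = 74
r[11] = max(4+74, 13+70, 14+55, …, 72+4, 76+0) = 83
r[12] = max(4+83, 13+74, 14+70, …, 76+4, 44+0) = 87
Maximum revenue is ₹87.
Now minimize piece count subject to staying optimal: for each k, pieces[k] = 1 + min over i with p[i]+r[k−i]=r[k] of pieces[k−i].
pieces[9] = 1
pieces[10] = 2
pieces[11] = 2
pieces[12] = 3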